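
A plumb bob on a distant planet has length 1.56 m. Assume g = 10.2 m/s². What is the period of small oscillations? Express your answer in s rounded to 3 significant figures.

T = 2π√(L/g) = 2π√(1.56/10.2) = 2π × 0.3911 = 2.46 s.

2.46 s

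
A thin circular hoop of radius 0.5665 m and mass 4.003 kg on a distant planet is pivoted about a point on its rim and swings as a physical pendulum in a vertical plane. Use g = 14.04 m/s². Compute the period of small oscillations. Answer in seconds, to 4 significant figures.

I_cm = mr² = 1.2847 kg·m². The pivot is at distance d = 0.5665 m from the centre of mass.
By the parallel-axis theorem, I = I_cm + md² = 1.2847 + 1.2847 = 2.5693 kg·m².
T = 2π√(I/(mgd)) = 2π√(2.5693/(4.003 × 14.04 × 0.5665)) = 1.785 s.

1.785 s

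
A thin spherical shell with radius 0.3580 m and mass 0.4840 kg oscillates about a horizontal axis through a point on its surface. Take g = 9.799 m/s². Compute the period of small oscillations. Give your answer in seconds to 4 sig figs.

1.550 s

I_cm = (2/3)mr² = 0.041354 kg·m². The pivot is at distance d = 0.3580 m from the centre of mass.
By the parallel-axis theorem, I = I_cm + md² = 0.041354 + 0.062031 = 0.10339 kg·m².
T = 2π√(I/(mgd)) = 2π√(0.10339/(0.4840 × 9.799 × 0.3580)) = 1.550 s.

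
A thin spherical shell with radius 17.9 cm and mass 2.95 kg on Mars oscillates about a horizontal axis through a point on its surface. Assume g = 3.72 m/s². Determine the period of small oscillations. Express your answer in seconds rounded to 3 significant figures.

1.78 s

I_cm = (2/3)mr² = 0.06301 kg·m². The pivot is at distance d = 0.179 m from the centre of mass.
By the parallel-axis theorem, I = I_cm + md² = 0.06301 + 0.09452 = 0.1575 kg·m².
T = 2π√(I/(mgd)) = 2π√(0.1575/(2.95 × 3.72 × 0.179)) = 1.78 s.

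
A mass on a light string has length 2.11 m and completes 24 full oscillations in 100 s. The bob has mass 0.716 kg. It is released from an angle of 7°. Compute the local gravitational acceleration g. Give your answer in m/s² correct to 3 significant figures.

T = 100/24 = 4.167 s.
From T = 2π√(L/g), g = 4π²L/T² = 4π² × 2.11/4.167² = 4.80 m/s².

4.80 m/s²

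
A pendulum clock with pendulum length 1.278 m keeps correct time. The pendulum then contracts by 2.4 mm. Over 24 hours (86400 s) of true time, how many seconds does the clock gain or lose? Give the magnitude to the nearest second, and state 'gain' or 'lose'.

gain 81 s

T ∝ √L, so T'/T = √(1.27560/1.278) = 0.999061.
In 86400 s of true time the clock registers 86400/0.999061 = 86481.2 s, so it gains 81 s.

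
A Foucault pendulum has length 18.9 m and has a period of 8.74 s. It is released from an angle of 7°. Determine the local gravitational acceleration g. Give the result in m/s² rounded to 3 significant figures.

From T = 2π√(L/g), g = 4π²L/T² = 4π² × 18.9/8.740² = 9.77 m/s².

9.77 m/s²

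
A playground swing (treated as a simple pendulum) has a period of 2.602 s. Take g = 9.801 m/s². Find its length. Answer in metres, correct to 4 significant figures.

1.681 m

From T = 2π√(L/g), L = gT²/(4π²) = 9.801 × 2.6020²/(4π²) = 1.681 m.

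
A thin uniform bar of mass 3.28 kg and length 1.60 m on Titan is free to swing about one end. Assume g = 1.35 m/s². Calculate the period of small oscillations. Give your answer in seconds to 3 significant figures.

For a physical pendulum T = 2π√(I/(mgd)), with d = 0.8000 m from pivot to centre of mass.
I_cm = mL²/12 = 3.28 × 1.60²/12 = 0.6997 kg·m²; I = I_cm + md² = 0.6997 + 3.28 × 0.8000² = 2.799 kg·m².
T = 2π√(2.799/(3.28 × 1.35 × 0.8000)) = 5.59 s.

5.59 s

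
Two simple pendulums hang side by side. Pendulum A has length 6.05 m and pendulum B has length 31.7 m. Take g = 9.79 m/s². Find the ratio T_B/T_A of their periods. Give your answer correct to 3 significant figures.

2.29

T ∝ √L, so T_B/T_A = √(L_B/L_A) = √(31.7/6.05) = 2.29.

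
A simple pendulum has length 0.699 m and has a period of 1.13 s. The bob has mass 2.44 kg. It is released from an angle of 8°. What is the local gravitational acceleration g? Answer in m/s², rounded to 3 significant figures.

21.6 m/s²

From T = 2π√(L/g), g = 4π²L/T² = 4π² × 0.699/1.130² = 21.6 m/s².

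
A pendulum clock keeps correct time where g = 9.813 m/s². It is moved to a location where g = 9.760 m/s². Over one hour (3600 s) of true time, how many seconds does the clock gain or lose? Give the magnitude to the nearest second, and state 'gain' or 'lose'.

The clock's period scales as T ∝ 1/√g, so T'/T = √(9.813/9.760) = 1.00271.
In 3600 s of true time the clock registers 3600/1.00271 = 3590.3 s, so it loses 10 s.

lose 10 s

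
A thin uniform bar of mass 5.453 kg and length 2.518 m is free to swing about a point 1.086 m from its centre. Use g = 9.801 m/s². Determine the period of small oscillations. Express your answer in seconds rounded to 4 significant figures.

2.517 s

For a physical pendulum T = 2π√(I/(mgd)), with d = 1.0860 m from pivot to centre of mass.
I_cm = mL²/12 = 5.453 × 2.518²/12 = 2.8811 kg·m²; I = I_cm + md² = 2.8811 + 5.453 × 1.0860² = 9.3124 kg·m².
T = 2π√(9.3124/(5.453 × 9.801 × 1.0860)) = 2.517 s.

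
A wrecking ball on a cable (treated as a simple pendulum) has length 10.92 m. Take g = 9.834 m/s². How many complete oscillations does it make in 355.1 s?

T = 2π√(L/g) = 2π√(10.92/9.834) = 6.6210 s.
Number of complete oscillations = ⌊355.1/6.6210⌋ = ⌊53.632⌋ = 53.

53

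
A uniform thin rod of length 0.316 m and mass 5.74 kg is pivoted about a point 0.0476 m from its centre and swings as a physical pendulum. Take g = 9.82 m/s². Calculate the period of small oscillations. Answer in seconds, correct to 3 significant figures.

For a physical pendulum T = 2π√(I/(mgd)), with d = 0.04760 m from pivot to centre of mass.
I_cm = mL²/12 = 5.74 × 0.316²/12 = 0.04776 kg·m²; I = I_cm + md² = 0.04776 + 5.74 × 0.04760² = 0.06077 kg·m².
T = 2π√(0.06077/(5.74 × 9.82 × 0.04760)) = 0.946 s.

0.946 s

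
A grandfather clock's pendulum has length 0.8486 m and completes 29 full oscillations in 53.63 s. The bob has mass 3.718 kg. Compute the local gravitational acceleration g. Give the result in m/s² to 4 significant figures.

T = 53.63/29 = 1.8493 s.
From T = 2π√(L/g), g = 4π²L/T² = 4π² × 0.8486/1.8493² = 9.796 m/s².

9.796 m/s²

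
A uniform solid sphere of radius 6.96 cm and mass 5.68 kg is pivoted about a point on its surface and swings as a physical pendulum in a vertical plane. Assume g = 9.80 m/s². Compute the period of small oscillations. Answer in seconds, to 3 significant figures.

I_cm = (2/5)mr² = 0.01101 kg·m². The pivot is at distance d = 0.0696 m from the centre of mass.
By the parallel-axis theorem, I = I_cm + md² = 0.01101 + 0.02751 = 0.03852 kg·m².
T = 2π√(I/(mgd)) = 2π√(0.03852/(5.68 × 9.80 × 0.0696)) = 0.627 s.

0.627 s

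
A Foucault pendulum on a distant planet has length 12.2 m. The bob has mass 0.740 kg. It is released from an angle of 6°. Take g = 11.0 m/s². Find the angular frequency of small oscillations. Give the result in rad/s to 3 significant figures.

ω = √(g/L) = √(11.0/12.2) = 0.950 rad/s.

0.950 rad/s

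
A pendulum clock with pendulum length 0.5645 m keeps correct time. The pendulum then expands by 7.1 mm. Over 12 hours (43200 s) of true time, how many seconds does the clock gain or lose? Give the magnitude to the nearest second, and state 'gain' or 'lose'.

T ∝ √L, so T'/T = √(0.57160/0.5645) = 1.00627.
In 43200 s of true time the clock registers 43200/1.00627 = 42930.9 s, so it loses 269 s.

lose 269 s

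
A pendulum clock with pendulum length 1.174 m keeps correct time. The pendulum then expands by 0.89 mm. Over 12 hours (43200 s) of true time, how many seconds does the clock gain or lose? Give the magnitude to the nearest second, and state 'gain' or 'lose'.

T ∝ √L, so T'/T = √(1.17489/1.174) = 1.00038.
In 43200 s of true time the clock registers 43200/1.00038 = 43183.6 s, so it loses 16 s.

lose 16 s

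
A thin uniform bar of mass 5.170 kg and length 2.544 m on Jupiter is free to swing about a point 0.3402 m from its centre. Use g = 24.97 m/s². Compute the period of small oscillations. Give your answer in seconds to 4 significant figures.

For a physical pendulum T = 2π√(I/(mgd)), with d = 0.34020 m from pivot to centre of mass.
I_cm = mL²/12 = 5.170 × 2.544²/12 = 2.7883 kg·m²; I = I_cm + md² = 2.7883 + 5.170 × 0.34020² = 3.3867 kg·m².
T = 2π√(3.3867/(5.170 × 24.97 × 0.34020)) = 1.745 s.

1.745 s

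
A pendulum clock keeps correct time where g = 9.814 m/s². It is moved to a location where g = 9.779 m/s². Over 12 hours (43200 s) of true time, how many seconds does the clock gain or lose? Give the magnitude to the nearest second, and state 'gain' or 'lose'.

lose 77 s

The clock's period scales as T ∝ 1/√g, so T'/T = √(9.814/9.779) = 1.00179.
In 43200 s of true time the clock registers 43200/1.00179 = 43122.9 s, so it loses 77 s.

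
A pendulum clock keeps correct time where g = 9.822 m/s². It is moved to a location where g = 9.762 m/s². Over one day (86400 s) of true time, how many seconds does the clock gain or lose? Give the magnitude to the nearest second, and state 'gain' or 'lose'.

lose 264 s

The clock's period scales as T ∝ 1/√g, so T'/T = √(9.822/9.762) = 1.00307.
In 86400 s of true time the clock registers 86400/1.00307 = 86135.7 s, so it loses 264 s.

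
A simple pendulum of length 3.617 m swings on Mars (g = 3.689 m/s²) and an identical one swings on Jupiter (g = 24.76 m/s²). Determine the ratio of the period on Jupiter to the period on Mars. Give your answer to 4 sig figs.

T ∝ 1/√g, so T₂/T₁ = √(g₁/g₂) = √(3.689/24.76) = 0.3860.

0.3860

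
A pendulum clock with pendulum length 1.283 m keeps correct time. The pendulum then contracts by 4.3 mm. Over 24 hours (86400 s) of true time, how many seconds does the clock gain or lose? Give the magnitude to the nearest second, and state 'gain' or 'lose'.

T ∝ √L, so T'/T = √(1.27870/1.283) = 0.998323.
In 86400 s of true time the clock registers 86400/0.998323 = 86545.2 s, so it gains 145 s.

gain 145 s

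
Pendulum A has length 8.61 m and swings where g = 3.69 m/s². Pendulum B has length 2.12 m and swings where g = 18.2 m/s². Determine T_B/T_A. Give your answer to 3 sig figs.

T = 2π√(L/g), so T_B/T_A = √((L_B/g_B)/(L_A/g_A)) = √((2.12/18.2)/(8.61/3.69)) = 0.223.

0.223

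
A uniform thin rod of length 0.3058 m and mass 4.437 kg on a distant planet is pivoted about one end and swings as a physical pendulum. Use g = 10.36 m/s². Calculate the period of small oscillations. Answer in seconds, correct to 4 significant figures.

0.8814 s

For a physical pendulum T = 2π√(I/(mgd)), with d = 0.15290 m from pivot to centre of mass.
I_cm = mL²/12 = 4.437 × 0.3058²/12 = 0.034577 kg·m²; I = I_cm + md² = 0.034577 + 4.437 × 0.15290² = 0.13831 kg·m².
T = 2π√(0.13831/(4.437 × 10.36 × 0.15290)) = 0.8814 s.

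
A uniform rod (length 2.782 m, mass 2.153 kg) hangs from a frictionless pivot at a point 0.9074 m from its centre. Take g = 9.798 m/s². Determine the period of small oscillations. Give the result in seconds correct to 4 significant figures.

For a physical pendulum T = 2π√(I/(mgd)), with d = 0.90740 m from pivot to centre of mass.
I_cm = mL²/12 = 2.153 × 2.782²/12 = 1.3886 kg·m²; I = I_cm + md² = 1.3886 + 2.153 × 0.90740² = 3.1613 kg·m².
T = 2π√(3.1613/(2.153 × 9.798 × 0.90740)) = 2.553 s.

2.553 s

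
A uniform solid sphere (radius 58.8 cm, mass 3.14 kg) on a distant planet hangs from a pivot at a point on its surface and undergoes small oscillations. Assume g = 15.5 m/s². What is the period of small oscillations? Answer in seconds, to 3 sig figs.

1.45 s

I_cm = (2/5)mr² = 0.4343 kg·m². The pivot is at distance d = 0.588 m from the centre of mass.
By the parallel-axis theorem, I = I_cm + md² = 0.4343 + 1.086 = 1.520 kg·m².
T = 2π√(I/(mgd)) = 2π√(1.520/(3.14 × 15.5 × 0.588)) = 1.45 s.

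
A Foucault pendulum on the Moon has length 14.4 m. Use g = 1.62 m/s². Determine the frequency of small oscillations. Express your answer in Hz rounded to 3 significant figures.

T = 2π√(L/g) = 2π√(14.4/1.62) = 18.73 s, so f = 1/T = 0.0534 Hz.

0.0534 Hz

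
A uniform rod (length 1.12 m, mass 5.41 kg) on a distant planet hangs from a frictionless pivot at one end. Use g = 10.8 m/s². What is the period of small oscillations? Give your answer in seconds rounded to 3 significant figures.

For a physical pendulum T = 2π√(I/(mgd)), with d = 0.5600 m from pivot to centre of mass.
I_cm = mL²/12 = 5.41 × 1.12²/12 = 0.5655 kg·m²; I = I_cm + md² = 0.5655 + 5.41 × 0.5600² = 2.262 kg·m².
T = 2π√(2.262/(5.41 × 10.8 × 0.5600)) = 1.65 s.

1.65 s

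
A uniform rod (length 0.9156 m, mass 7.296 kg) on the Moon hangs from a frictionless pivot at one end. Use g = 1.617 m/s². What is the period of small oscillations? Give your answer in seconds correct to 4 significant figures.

3.860 s

For a physical pendulum T = 2π√(I/(mgd)), with d = 0.45780 m from pivot to centre of mass.
I_cm = mL²/12 = 7.296 × 0.9156²/12 = 0.50970 kg·m²; I = I_cm + md² = 0.50970 + 7.296 × 0.45780² = 2.0388 kg·m².
T = 2π√(2.0388/(7.296 × 1.617 × 0.45780)) = 3.860 s.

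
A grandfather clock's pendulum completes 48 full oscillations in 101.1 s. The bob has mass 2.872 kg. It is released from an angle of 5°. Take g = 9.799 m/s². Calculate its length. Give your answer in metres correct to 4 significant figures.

1.101 m

T = 101.1/48 = 2.1062 s.
From T = 2π√(L/g), L = gT²/(4π²) = 9.799 × 2.1062²/(4π²) = 1.101 m.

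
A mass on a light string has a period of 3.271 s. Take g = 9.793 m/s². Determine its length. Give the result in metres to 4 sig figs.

2.654 m

From T = 2π√(L/g), L = gT²/(4π²) = 9.793 × 3.2710²/(4π²) = 2.654 m.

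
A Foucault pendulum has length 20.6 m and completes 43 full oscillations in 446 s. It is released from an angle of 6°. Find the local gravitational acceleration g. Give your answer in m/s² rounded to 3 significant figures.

T = 446/43 = 10.37 s.
From T = 2π√(L/g), g = 4π²L/T² = 4π² × 20.6/10.37² = 7.56 m/s².

7.56 m/s²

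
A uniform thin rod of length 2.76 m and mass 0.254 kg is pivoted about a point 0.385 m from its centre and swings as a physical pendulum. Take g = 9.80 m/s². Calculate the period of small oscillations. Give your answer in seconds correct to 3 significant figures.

2.86 s

For a physical pendulum T = 2π√(I/(mgd)), with d = 0.3850 m from pivot to centre of mass.
I_cm = mL²/12 = 0.254 × 2.76²/12 = 0.1612 kg·m²; I = I_cm + md² = 0.1612 + 0.254 × 0.3850² = 0.1989 kg·m².
T = 2π√(0.1989/(0.254 × 9.80 × 0.3850)) = 2.86 s.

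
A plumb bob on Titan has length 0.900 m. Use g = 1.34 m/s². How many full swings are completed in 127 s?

24

T = 2π√(L/g) = 2π√(0.900/1.34) = 5.149 s.
Number of complete oscillations = ⌊127/5.149⌋ = ⌊24.66⌋ = 24.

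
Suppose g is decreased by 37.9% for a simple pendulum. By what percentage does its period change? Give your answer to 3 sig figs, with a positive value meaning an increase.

26.9%

T ∝ 1/√g, so T'/T = 1/√(0.6210) = 1.269.
Percentage change in T = (1.269 − 1) × 100% = 26.9%.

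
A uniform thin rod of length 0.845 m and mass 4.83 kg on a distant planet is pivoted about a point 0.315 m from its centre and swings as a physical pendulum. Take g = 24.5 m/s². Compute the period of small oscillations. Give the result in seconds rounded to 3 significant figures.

0.901 s

For a physical pendulum T = 2π√(I/(mgd)), with d = 0.3150 m from pivot to centre of mass.
I_cm = mL²/12 = 4.83 × 0.845²/12 = 0.2874 kg·m²; I = I_cm + md² = 0.2874 + 4.83 × 0.3150² = 0.7667 kg·m².
T = 2π√(0.7667/(4.83 × 24.5 × 0.3150)) = 0.901 s.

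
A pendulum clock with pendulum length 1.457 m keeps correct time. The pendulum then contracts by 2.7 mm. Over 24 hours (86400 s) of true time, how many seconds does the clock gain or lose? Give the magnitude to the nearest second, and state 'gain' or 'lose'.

T ∝ √L, so T'/T = √(1.45430/1.457) = 0.999073.
In 86400 s of true time the clock registers 86400/0.999073 = 86480.2 s, so it gains 80 s.

gain 80 s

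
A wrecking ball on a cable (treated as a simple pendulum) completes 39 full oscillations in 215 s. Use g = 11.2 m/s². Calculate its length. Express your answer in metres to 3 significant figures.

T = 215/39 = 5.513 s.
From T = 2π√(L/g), L = gT²/(4π²) = 11.2 × 5.513²/(4π²) = 8.62 m.

8.62 m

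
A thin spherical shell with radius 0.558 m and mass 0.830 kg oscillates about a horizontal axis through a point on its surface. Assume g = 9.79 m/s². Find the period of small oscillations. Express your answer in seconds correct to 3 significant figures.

I_cm = (2/3)mr² = 0.1723 kg·m². The pivot is at distance d = 0.558 m from the centre of mass.
By the parallel-axis theorem, I = I_cm + md² = 0.1723 + 0.2584 = 0.4307 kg·m².
T = 2π√(I/(mgd)) = 2π√(0.4307/(0.830 × 9.79 × 0.558)) = 1.94 s.

1.94 s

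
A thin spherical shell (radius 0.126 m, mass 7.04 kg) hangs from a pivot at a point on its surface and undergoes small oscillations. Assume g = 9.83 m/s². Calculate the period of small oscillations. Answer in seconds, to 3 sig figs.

I_cm = (2/3)mr² = 0.07451 kg·m². The pivot is at distance d = 0.126 m from the centre of mass.
By the parallel-axis theorem, I = I_cm + md² = 0.07451 + 0.1118 = 0.1863 kg·m².
T = 2π√(I/(mgd)) = 2π√(0.1863/(7.04 × 9.83 × 0.126)) = 0.918 s.

0.918 s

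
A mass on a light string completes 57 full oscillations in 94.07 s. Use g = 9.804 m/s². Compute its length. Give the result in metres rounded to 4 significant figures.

T = 94.07/57 = 1.6504 s.
From T = 2π√(L/g), L = gT²/(4π²) = 9.804 × 1.6504²/(4π²) = 0.6764 m.

0.6764 m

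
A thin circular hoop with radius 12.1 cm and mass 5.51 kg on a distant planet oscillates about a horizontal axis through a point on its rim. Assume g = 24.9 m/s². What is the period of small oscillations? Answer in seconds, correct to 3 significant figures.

0.619 s

I_cm = mr² = 0.08067 kg·m². The pivot is at distance d = 0.121 m from the centre of mass.
By the parallel-axis theorem, I = I_cm + md² = 0.08067 + 0.08067 = 0.1613 kg·m².
T = 2π√(I/(mgd)) = 2π√(0.1613/(5.51 × 24.9 × 0.121)) = 0.619 s.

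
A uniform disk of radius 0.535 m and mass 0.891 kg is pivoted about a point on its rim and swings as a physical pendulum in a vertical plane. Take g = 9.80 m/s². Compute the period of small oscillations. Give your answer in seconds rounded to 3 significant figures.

I_cm = ½mr² = 0.1275 kg·m². The pivot is at distance d = 0.535 m from the centre of mass.
By the parallel-axis theorem, I = I_cm + md² = 0.1275 + 0.2550 = 0.3825 kg·m².
T = 2π√(I/(mgd)) = 2π√(0.3825/(0.891 × 9.80 × 0.535)) = 1.80 s.

1.80 s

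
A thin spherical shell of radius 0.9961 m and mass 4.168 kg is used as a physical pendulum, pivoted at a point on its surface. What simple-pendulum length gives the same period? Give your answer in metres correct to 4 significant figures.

1.660 m

The equivalent simple-pendulum length is L_eq = I/(md), where I is about the pivot and d = 0.99610 m.
I_cm = (2/3)mR² = 2.7570 kg·m², so I = I_cm + md² = 2.7570 + 4.1356 = 6.8926 kg·m².
L_eq = 6.8926/(4.168 × 0.99610) = 1.660 m.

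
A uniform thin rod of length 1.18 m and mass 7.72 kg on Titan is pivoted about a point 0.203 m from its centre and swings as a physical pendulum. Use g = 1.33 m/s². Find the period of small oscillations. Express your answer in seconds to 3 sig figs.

4.80 s

For a physical pendulum T = 2π√(I/(mgd)), with d = 0.2030 m from pivot to centre of mass.
I_cm = mL²/12 = 7.72 × 1.18²/12 = 0.8958 kg·m²; I = I_cm + md² = 0.8958 + 7.72 × 0.2030² = 1.214 kg·m².
T = 2π√(1.214/(7.72 × 1.33 × 0.2030)) = 4.80 s.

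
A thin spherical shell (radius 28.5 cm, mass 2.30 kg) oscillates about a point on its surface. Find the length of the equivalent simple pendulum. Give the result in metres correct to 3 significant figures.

The equivalent simple-pendulum length is L_eq = I/(md), where I is about the pivot and d = 0.2850 m.
I_cm = (2/3)mR² = 0.1245 kg·m², so I = I_cm + md² = 0.1245 + 0.1868 = 0.3114 kg·m².
L_eq = 0.3114/(2.30 × 0.2850) = 0.475 m.

0.475 m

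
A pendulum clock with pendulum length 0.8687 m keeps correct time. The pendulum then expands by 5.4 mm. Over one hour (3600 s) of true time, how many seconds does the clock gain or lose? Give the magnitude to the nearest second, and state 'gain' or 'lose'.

T ∝ √L, so T'/T = √(0.87410/0.8687) = 1.00310.
In 3600 s of true time the clock registers 3600/1.00310 = 3588.9 s, so it loses 11 s.

lose 11 s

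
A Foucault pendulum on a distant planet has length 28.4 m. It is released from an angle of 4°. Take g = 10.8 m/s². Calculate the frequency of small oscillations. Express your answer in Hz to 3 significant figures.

0.0981 Hz

T = 2π√(L/g) = 2π√(28.4/10.8) = 10.19 s, so f = 1/T = 0.0981 Hz.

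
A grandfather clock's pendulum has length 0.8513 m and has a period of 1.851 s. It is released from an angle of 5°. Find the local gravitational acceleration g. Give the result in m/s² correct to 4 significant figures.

9.809 m/s²

From T = 2π√(L/g), g = 4π²L/T² = 4π² × 0.8513/1.8510² = 9.809 m/s².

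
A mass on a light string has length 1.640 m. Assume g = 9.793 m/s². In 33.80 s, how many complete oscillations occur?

13

T = 2π√(L/g) = 2π√(1.640/9.793) = 2.5712 s.
Number of complete oscillations = ⌊33.80/2.5712⌋ = ⌊13.145⌋ = 13.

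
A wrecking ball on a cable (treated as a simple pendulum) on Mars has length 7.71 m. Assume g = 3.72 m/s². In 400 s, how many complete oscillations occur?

44

T = 2π√(L/g) = 2π√(7.71/3.72) = 9.046 s.
Number of complete oscillations = ⌊400/9.046⌋ = ⌊44.22⌋ = 44.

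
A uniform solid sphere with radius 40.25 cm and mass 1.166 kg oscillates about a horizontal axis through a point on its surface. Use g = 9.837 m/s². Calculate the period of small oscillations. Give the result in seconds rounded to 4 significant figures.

I_cm = (2/5)mr² = 0.075560 kg·m². The pivot is at distance d = 0.4025 m from the centre of mass.
By the parallel-axis theorem, I = I_cm + md² = 0.075560 + 0.18890 = 0.26446 kg·m².
T = 2π√(I/(mgd)) = 2π√(0.26446/(1.166 × 9.837 × 0.4025)) = 1.504 s.

1.504 s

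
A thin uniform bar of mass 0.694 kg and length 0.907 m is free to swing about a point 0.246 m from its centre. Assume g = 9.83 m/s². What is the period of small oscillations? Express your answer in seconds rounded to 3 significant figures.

1.45 s

For a physical pendulum T = 2π√(I/(mgd)), with d = 0.2460 m from pivot to centre of mass.
I_cm = mL²/12 = 0.694 × 0.907²/12 = 0.04758 kg·m²; I = I_cm + md² = 0.04758 + 0.694 × 0.2460² = 0.08957 kg·m².
T = 2π√(0.08957/(0.694 × 9.83 × 0.2460)) = 1.45 s.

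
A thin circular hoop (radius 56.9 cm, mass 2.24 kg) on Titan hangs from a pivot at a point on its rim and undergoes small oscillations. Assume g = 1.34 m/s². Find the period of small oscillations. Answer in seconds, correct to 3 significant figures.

I_cm = mr² = 0.7252 kg·m². The pivot is at distance d = 0.569 m from the centre of mass.
By the parallel-axis theorem, I = I_cm + md² = 0.7252 + 0.7252 = 1.450 kg·m².
T = 2π√(I/(mgd)) = 2π√(1.450/(2.24 × 1.34 × 0.569)) = 5.79 s.

5.79 s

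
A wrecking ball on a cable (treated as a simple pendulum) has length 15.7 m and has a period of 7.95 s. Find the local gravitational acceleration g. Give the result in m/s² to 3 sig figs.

From T = 2π√(L/g), g = 4π²L/T² = 4π² × 15.7/7.950² = 9.81 m/s².

9.81 m/s²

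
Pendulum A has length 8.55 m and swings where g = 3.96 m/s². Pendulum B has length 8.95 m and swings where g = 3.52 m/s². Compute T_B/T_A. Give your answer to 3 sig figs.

1.09

T = 2π√(L/g), so T_B/T_A = √((L_B/g_B)/(L_A/g_A)) = √((8.95/3.52)/(8.55/3.96)) = 1.09.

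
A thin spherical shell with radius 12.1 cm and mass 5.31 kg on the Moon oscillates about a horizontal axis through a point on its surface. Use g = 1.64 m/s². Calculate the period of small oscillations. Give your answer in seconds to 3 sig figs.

I_cm = (2/3)mr² = 0.05183 kg·m². The pivot is at distance d = 0.121 m from the centre of mass.
By the parallel-axis theorem, I = I_cm + md² = 0.05183 + 0.07774 = 0.1296 kg·m².
T = 2π√(I/(mgd)) = 2π√(0.1296/(5.31 × 1.64 × 0.121)) = 2.20 s.

2.20 s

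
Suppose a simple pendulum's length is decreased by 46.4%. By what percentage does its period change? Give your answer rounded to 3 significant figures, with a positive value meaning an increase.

T ∝ √L, so T'/T = √(0.5360) = 0.7321.
Percentage change in T = (0.7321 − 1) × 100% = -26.8%.

-26.8%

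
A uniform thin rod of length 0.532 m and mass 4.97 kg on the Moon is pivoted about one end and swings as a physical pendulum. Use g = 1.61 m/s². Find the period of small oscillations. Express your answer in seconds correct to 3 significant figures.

2.95 s

For a physical pendulum T = 2π√(I/(mgd)), with d = 0.2660 m from pivot to centre of mass.
I_cm = mL²/12 = 4.97 × 0.532²/12 = 0.1172 kg·m²; I = I_cm + md² = 0.1172 + 4.97 × 0.2660² = 0.4689 kg·m².
T = 2π√(0.4689/(4.97 × 1.61 × 0.2660)) = 2.95 s.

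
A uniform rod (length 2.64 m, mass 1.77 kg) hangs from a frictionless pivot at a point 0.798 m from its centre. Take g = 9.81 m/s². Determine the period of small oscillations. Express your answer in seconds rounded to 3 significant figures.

2.48 s

For a physical pendulum T = 2π√(I/(mgd)), with d = 0.7980 m from pivot to centre of mass.
I_cm = mL²/12 = 1.77 × 2.64²/12 = 1.028 kg·m²; I = I_cm + md² = 1.028 + 1.77 × 0.7980² = 2.155 kg·m².
T = 2π√(2.155/(1.77 × 9.81 × 0.7980)) = 2.48 s.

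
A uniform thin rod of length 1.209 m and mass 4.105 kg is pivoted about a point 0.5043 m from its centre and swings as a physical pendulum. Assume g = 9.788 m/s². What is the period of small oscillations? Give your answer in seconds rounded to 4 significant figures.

1.734 s

For a physical pendulum T = 2π√(I/(mgd)), with d = 0.50430 m from pivot to centre of mass.
I_cm = mL²/12 = 4.105 × 1.209²/12 = 0.50002 kg·m²; I = I_cm + md² = 0.50002 + 4.105 × 0.50430² = 1.5440 kg·m².
T = 2π√(1.5440/(4.105 × 9.788 × 0.50430)) = 1.734 s.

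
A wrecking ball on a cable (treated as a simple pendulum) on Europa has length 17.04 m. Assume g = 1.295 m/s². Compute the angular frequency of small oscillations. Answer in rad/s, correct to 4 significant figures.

0.2757 rad/s

ω = √(g/L) = √(1.295/17.04) = 0.2757 rad/s.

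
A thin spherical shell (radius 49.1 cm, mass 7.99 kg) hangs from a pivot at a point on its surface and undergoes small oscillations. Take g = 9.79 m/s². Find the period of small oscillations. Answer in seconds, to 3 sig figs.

I_cm = (2/3)mr² = 1.284 kg·m². The pivot is at distance d = 0.491 m from the centre of mass.
By the parallel-axis theorem, I = I_cm + md² = 1.284 + 1.926 = 3.210 kg·m².
T = 2π√(I/(mgd)) = 2π√(3.210/(7.99 × 9.79 × 0.491)) = 1.82 s.

1.82 s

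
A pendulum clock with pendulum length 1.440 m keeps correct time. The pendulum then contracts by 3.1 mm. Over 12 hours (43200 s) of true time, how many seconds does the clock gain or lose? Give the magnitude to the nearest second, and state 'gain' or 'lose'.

T ∝ √L, so T'/T = √(1.43690/1.440) = 0.998923.
In 43200 s of true time the clock registers 43200/0.998923 = 43246.6 s, so it gains 47 s.

gain 47 s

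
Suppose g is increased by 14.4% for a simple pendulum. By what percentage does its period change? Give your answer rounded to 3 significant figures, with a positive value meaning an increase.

-6.51%

T ∝ 1/√g, so T'/T = 1/√(1.144) = 0.9349.
Percentage change in T = (0.9349 − 1) × 100% = -6.51%.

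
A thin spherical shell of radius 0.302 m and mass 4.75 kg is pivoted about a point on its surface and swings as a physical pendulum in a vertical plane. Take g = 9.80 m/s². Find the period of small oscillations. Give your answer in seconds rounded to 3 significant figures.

1.42 s

I_cm = (2/3)mr² = 0.2888 kg·m². The pivot is at distance d = 0.302 m from the centre of mass.
By the parallel-axis theorem, I = I_cm + md² = 0.2888 + 0.4332 = 0.7220 kg·m².
T = 2π√(I/(mgd)) = 2π√(0.7220/(4.75 × 9.80 × 0.302)) = 1.42 s.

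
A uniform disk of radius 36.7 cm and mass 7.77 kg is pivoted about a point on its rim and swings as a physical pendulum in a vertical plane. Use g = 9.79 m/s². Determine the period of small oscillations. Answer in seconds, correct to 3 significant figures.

1.49 s

I_cm = ½mr² = 0.5233 kg·m². The pivot is at distance d = 0.367 m from the centre of mass.
By the parallel-axis theorem, I = I_cm + md² = 0.5233 + 1.047 = 1.570 kg·m².
T = 2π√(I/(mgd)) = 2π√(1.570/(7.77 × 9.79 × 0.367)) = 1.49 s.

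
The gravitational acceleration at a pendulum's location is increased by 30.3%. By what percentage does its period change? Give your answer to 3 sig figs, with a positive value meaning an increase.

T ∝ 1/√g, so T'/T = 1/√(1.303) = 0.8760.
Percentage change in T = (0.8760 − 1) × 100% = -12.4%.

-12.4%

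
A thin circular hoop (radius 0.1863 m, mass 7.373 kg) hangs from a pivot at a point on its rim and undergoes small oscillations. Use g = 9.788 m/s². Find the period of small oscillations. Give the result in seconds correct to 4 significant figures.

1.226 s

I_cm = mr² = 0.25590 kg·m². The pivot is at distance d = 0.1863 m from the centre of mass.
By the parallel-axis theorem, I = I_cm + md² = 0.25590 + 0.25590 = 0.51180 kg·m².
T = 2π√(I/(mgd)) = 2π√(0.51180/(7.373 × 9.788 × 0.1863)) = 1.226 s.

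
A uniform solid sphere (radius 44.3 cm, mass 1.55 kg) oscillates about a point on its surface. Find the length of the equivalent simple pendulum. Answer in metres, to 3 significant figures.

0.620 m

The equivalent simple-pendulum length is L_eq = I/(md), where I is about the pivot and d = 0.4430 m.
I_cm = (2/5)mR² = 0.1217 kg·m², so I = I_cm + md² = 0.1217 + 0.3042 = 0.4259 kg·m².
L_eq = 0.4259/(1.55 × 0.4430) = 0.620 m.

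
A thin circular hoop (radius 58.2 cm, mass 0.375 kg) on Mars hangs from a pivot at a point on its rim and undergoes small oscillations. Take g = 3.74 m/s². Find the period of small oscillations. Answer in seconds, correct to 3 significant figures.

I_cm = mr² = 0.1270 kg·m². The pivot is at distance d = 0.582 m from the centre of mass.
By the parallel-axis theorem, I = I_cm + md² = 0.1270 + 0.1270 = 0.2540 kg·m².
T = 2π√(I/(mgd)) = 2π√(0.2540/(0.375 × 3.74 × 0.582)) = 3.51 s.

3.51 s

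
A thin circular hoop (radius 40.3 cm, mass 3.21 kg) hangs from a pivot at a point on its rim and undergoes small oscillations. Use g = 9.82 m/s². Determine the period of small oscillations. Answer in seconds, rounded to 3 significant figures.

I_cm = mr² = 0.5213 kg·m². The pivot is at distance d = 0.403 m from the centre of mass.
By the parallel-axis theorem, I = I_cm + md² = 0.5213 + 0.5213 = 1.043 kg·m².
T = 2π√(I/(mgd)) = 2π√(1.043/(3.21 × 9.82 × 0.403)) = 1.80 s.

1.80 s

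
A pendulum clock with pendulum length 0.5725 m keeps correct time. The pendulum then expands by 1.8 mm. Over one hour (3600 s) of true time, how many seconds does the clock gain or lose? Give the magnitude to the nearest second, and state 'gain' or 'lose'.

T ∝ √L, so T'/T = √(0.57430/0.5725) = 1.00157.
In 3600 s of true time the clock registers 3600/1.00157 = 3594.4 s, so it loses 6 s.

lose 6 s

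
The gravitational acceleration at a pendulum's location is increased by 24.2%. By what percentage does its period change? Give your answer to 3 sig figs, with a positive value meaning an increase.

T ∝ 1/√g, so T'/T = 1/√(1.242) = 0.8973.
Percentage change in T = (0.8973 − 1) × 100% = -10.3%.

-10.3%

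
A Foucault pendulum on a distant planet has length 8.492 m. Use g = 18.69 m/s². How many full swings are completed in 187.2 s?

T = 2π√(L/g) = 2π√(8.492/18.69) = 4.2353 s.
Number of complete oscillations = ⌊187.2/4.2353⌋ = ⌊44.200⌋ = 44.

44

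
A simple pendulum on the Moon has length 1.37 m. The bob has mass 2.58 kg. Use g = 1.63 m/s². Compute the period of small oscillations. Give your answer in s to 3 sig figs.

5.76 s

T = 2π√(L/g) = 2π√(1.37/1.63) = 2π × 0.9168 = 5.76 s.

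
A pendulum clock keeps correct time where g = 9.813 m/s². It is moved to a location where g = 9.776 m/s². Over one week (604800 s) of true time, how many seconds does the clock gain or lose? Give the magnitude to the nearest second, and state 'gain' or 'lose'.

lose 1141 s

The clock's period scales as T ∝ 1/√g, so T'/T = √(9.813/9.776) = 1.00189.
In 604800 s of true time the clock registers 604800/1.00189 = 603658.7 s, so it loses 1141 s.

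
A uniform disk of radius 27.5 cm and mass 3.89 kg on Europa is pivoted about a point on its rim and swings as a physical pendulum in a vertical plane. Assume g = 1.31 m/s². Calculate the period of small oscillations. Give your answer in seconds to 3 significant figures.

3.53 s

I_cm = ½mr² = 0.1471 kg·m². The pivot is at distance d = 0.275 m from the centre of mass.
By the parallel-axis theorem, I = I_cm + md² = 0.1471 + 0.2942 = 0.4413 kg·m².
T = 2π√(I/(mgd)) = 2π√(0.4413/(3.89 × 1.31 × 0.275)) = 3.53 s.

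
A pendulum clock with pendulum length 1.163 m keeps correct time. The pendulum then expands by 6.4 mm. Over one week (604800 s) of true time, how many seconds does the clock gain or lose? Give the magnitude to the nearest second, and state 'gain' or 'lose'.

lose 1657 s

T ∝ √L, so T'/T = √(1.16940/1.163) = 1.00275.
In 604800 s of true time the clock registers 604800/1.00275 = 603142.7 s, so it loses 1657 s.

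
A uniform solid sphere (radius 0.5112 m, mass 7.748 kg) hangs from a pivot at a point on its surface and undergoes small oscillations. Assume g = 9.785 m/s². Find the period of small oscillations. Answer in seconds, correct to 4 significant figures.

I_cm = (2/5)mr² = 0.80990 kg·m². The pivot is at distance d = 0.5112 m from the centre of mass.
By the parallel-axis theorem, I = I_cm + md² = 0.80990 + 2.0247 = 2.8346 kg·m².
T = 2π√(I/(mgd)) = 2π√(2.8346/(7.748 × 9.785 × 0.5112)) = 1.699 s.

1.699 s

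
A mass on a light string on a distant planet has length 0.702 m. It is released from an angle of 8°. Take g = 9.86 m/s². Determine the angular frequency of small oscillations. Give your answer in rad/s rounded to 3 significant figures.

3.75 rad/s

ω = √(g/L) = √(9.86/0.702) = 3.75 rad/s.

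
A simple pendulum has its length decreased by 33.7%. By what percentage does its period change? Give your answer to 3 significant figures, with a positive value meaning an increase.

-18.6%

T ∝ √L, so T'/T = √(0.6630) = 0.8142.
Percentage change in T = (0.8142 − 1) × 100% = -18.6%.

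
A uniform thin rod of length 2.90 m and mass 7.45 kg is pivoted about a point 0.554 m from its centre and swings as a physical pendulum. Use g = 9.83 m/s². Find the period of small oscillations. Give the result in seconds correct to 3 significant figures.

2.70 s

For a physical pendulum T = 2π√(I/(mgd)), with d = 0.5540 m from pivot to centre of mass.
I_cm = mL²/12 = 7.45 × 2.90²/12 = 5.221 kg·m²; I = I_cm + md² = 5.221 + 7.45 × 0.5540² = 7.508 kg·m².
T = 2π√(7.508/(7.45 × 9.83 × 0.5540)) = 2.70 s.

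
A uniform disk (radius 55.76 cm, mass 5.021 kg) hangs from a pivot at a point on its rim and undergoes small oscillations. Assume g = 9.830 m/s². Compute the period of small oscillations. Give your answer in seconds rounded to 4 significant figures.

1.833 s

I_cm = ½mr² = 0.78056 kg·m². The pivot is at distance d = 0.5576 m from the centre of mass.
By the parallel-axis theorem, I = I_cm + md² = 0.78056 + 1.5611 = 2.3417 kg·m².
T = 2π√(I/(mgd)) = 2π√(2.3417/(5.021 × 9.830 × 0.5576)) = 1.833 s.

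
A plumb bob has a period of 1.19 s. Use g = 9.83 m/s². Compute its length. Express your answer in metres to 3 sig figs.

From T = 2π√(L/g), L = gT²/(4π²) = 9.83 × 1.190²/(4π²) = 0.353 m.

0.353 m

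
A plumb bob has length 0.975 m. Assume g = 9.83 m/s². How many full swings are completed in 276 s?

T = 2π√(L/g) = 2π√(0.975/9.83) = 1.979 s.
Number of complete oscillations = ⌊276/1.979⌋ = ⌊139.5⌋ = 139.

139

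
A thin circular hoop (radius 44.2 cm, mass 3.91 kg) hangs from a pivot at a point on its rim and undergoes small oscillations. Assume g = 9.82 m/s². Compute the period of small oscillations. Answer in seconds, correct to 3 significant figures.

1.89 s

I_cm = mr² = 0.7639 kg·m². The pivot is at distance d = 0.442 m from the centre of mass.
By the parallel-axis theorem, I = I_cm + md² = 0.7639 + 0.7639 = 1.528 kg·m².
T = 2π√(I/(mgd)) = 2π√(1.528/(3.91 × 9.82 × 0.442)) = 1.89 s.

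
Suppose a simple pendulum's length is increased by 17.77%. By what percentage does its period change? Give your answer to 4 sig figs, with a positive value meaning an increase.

T ∝ √L, so T'/T = √(1.1777) = 1.0852.
Percentage change in T = (1.0852 − 1) × 100% = 8.522%.

8.522%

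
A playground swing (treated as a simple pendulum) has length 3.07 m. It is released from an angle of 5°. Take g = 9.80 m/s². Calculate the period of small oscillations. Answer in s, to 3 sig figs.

3.52 s

T = 2π√(L/g) = 2π√(3.07/9.80) = 2π × 0.5597 = 3.52 s.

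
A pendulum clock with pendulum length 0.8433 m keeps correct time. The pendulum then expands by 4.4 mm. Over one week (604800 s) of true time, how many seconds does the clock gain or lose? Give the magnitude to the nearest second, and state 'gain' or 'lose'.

lose 1572 s

T ∝ √L, so T'/T = √(0.84770/0.8433) = 1.00261.
In 604800 s of true time the clock registers 604800/1.00261 = 603228.3 s, so it loses 1572 s.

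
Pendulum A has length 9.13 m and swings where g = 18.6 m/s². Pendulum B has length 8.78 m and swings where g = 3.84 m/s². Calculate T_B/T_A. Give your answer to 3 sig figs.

2.16

T = 2π√(L/g), so T_B/T_A = √((L_B/g_B)/(L_A/g_A)) = √((8.78/3.84)/(9.13/18.6)) = 2.16.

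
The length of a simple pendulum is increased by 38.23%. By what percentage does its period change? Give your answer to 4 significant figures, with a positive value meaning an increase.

17.57%

T ∝ √L, so T'/T = √(1.3823) = 1.1757.
Percentage change in T = (1.1757 − 1) × 100% = 17.57%.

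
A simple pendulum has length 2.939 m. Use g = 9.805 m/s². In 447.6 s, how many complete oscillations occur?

130

T = 2π√(L/g) = 2π√(2.939/9.805) = 3.4400 s.
Number of complete oscillations = ⌊447.6/3.4400⌋ = ⌊130.12⌋ = 130.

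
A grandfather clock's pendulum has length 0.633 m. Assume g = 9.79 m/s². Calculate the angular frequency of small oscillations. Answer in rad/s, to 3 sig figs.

ω = √(g/L) = √(9.79/0.633) = 3.93 rad/s.

3.93 rad/s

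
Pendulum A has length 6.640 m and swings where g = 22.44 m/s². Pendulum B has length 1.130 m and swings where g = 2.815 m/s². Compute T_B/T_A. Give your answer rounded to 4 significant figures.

1.165

T = 2π√(L/g), so T_B/T_A = √((L_B/g_B)/(L_A/g_A)) = √((1.130/2.815)/(6.640/22.44)) = 1.165.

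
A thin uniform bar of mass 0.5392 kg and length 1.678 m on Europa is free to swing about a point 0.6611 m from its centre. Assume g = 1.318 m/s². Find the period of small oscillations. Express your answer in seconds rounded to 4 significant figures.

5.517 s

For a physical pendulum T = 2π√(I/(mgd)), with d = 0.66110 m from pivot to centre of mass.
I_cm = mL²/12 = 0.5392 × 1.678²/12 = 0.12652 kg·m²; I = I_cm + md² = 0.12652 + 0.5392 × 0.66110² = 0.36218 kg·m².
T = 2π√(0.36218/(0.5392 × 1.318 × 0.66110)) = 5.517 s.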